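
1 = 1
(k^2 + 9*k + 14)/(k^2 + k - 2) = (k + 7)/(k - 1)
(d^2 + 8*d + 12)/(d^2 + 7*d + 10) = (d + 6)/(d + 5)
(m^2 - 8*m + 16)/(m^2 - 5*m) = (m^2 - 8*m + 16)/(m*(m - 5))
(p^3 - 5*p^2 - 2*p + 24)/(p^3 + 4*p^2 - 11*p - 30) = (p - 4)/(p + 5)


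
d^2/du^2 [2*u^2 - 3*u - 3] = 4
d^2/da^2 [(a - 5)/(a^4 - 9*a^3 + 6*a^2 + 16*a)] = 4*(3*a^7 - 61*a^6 + 468*a^5 - 1455*a^4 + 1090*a^3 + 810*a^2 - 720*a - 640)/(a^3*(a^9 - 27*a^8 + 261*a^7 - 1005*a^6 + 702*a^5 + 3492*a^4 - 4200*a^3 - 5184*a^2 + 4608*a + 4096))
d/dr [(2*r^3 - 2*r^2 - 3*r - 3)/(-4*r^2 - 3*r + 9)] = 4*(-2*r^4 - 3*r^3 + 12*r^2 - 15*r - 9)/(16*r^4 + 24*r^3 - 63*r^2 - 54*r + 81)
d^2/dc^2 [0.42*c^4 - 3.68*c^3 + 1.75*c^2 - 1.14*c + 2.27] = 5.04*c^2 - 22.08*c + 3.5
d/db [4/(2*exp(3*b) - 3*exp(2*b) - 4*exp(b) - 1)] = (-24*exp(2*b) + 24*exp(b) + 16)*exp(b)/(-2*exp(3*b) + 3*exp(2*b) + 4*exp(b) + 1)^2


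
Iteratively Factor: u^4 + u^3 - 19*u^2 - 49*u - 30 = (u - 5)*(u^3 + 6*u^2 + 11*u + 6) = (u - 5)*(u + 1)*(u^2 + 5*u + 6) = (u - 5)*(u + 1)*(u + 3)*(u + 2)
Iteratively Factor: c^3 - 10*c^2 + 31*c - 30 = (c - 5)*(c^2 - 5*c + 6) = (c - 5)*(c - 3)*(c - 2)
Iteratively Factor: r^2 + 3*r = (r)*(r + 3)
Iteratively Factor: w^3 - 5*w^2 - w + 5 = (w - 5)*(w^2 - 1) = (w - 5)*(w + 1)*(w - 1)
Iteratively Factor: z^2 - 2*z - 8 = (z - 4)*(z + 2)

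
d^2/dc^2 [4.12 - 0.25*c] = 0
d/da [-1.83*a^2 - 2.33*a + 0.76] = -3.66*a - 2.33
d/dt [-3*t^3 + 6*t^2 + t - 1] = -9*t^2 + 12*t + 1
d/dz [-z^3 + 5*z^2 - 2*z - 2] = -3*z^2 + 10*z - 2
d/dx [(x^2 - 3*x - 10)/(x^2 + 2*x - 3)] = (5*x^2 + 14*x + 29)/(x^4 + 4*x^3 - 2*x^2 - 12*x + 9)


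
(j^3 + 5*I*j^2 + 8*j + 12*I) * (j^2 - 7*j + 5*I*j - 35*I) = j^5 - 7*j^4 + 10*I*j^4 - 17*j^3 - 70*I*j^3 + 119*j^2 + 52*I*j^2 - 60*j - 364*I*j + 420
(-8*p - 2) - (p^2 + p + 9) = -p^2 - 9*p - 11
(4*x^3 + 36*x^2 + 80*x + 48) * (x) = 4*x^4 + 36*x^3 + 80*x^2 + 48*x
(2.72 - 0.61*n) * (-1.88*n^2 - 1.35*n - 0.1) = 1.1468*n^3 - 4.2901*n^2 - 3.611*n - 0.272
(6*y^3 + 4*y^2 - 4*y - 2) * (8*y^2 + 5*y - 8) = 48*y^5 + 62*y^4 - 60*y^3 - 68*y^2 + 22*y + 16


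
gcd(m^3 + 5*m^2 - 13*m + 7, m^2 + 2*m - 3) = m - 1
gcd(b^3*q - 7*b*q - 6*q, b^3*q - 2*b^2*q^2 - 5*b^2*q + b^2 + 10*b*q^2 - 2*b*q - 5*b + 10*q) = 1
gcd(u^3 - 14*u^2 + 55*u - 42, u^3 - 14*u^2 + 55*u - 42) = u^3 - 14*u^2 + 55*u - 42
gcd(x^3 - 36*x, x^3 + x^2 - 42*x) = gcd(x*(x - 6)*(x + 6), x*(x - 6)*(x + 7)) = x^2 - 6*x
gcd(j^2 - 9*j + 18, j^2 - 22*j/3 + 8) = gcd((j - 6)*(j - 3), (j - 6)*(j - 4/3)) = j - 6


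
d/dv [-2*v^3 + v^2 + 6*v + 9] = -6*v^2 + 2*v + 6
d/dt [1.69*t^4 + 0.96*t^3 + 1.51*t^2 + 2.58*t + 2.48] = 6.76*t^3 + 2.88*t^2 + 3.02*t + 2.58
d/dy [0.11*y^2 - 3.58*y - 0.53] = 0.22*y - 3.58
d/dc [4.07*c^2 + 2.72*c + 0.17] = 8.14*c + 2.72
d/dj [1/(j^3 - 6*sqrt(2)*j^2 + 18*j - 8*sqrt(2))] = 3*(-j^2 + 4*sqrt(2)*j - 6)/(j^3 - 6*sqrt(2)*j^2 + 18*j - 8*sqrt(2))^2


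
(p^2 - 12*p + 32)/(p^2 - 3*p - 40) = (p - 4)/(p + 5)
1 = 1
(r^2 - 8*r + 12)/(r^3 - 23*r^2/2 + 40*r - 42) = 2/(2*r - 7)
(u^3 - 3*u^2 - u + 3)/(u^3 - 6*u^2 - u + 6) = (u - 3)/(u - 6)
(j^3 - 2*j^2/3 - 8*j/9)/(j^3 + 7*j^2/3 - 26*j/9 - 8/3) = j/(j + 3)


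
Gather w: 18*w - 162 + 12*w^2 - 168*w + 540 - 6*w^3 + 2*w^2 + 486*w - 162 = -6*w^3 + 14*w^2 + 336*w + 216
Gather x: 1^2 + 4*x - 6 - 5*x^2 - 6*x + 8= -5*x^2 - 2*x + 3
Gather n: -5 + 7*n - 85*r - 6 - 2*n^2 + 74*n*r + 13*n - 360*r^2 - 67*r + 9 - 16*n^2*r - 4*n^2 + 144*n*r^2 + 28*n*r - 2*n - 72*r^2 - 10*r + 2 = n^2*(-16*r - 6) + n*(144*r^2 + 102*r + 18) - 432*r^2 - 162*r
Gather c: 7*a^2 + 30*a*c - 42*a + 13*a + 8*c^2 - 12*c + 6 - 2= 7*a^2 - 29*a + 8*c^2 + c*(30*a - 12) + 4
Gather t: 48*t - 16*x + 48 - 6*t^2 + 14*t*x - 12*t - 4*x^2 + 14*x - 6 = -6*t^2 + t*(14*x + 36) - 4*x^2 - 2*x + 42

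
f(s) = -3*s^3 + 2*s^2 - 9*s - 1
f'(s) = -9*s^2 + 4*s - 9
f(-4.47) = 347.14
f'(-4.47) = -206.71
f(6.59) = -832.03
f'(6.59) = -373.49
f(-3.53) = 187.65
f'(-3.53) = -135.27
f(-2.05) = 51.70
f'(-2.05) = -55.02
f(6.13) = -672.06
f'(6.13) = -322.67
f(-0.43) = 3.48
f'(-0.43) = -12.38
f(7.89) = -1421.01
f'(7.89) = -537.71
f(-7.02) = 1198.59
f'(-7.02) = -480.60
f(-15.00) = 10709.00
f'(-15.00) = -2094.00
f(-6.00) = 773.00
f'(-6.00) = -357.00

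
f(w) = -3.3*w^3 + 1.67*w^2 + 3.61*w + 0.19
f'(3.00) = -75.47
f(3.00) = -63.05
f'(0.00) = 3.61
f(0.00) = 0.19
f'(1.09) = -4.51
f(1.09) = 1.84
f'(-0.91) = -7.63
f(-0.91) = 0.77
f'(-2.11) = -47.51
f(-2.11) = 31.01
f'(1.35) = -9.92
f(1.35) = -0.01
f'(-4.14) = -179.90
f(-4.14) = 248.03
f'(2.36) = -43.65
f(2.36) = -25.37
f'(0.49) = 2.87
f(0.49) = 1.97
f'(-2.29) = -55.96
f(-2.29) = 40.31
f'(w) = -9.9*w^2 + 3.34*w + 3.61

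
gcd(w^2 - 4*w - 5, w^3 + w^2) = w + 1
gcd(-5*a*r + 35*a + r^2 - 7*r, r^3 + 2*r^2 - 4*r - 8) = 1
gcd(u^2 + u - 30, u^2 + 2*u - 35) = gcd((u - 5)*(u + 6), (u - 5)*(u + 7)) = u - 5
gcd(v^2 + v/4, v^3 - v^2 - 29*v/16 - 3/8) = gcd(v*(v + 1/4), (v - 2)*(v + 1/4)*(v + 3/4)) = v + 1/4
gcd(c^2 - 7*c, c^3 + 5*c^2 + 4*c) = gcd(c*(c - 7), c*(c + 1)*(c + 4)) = c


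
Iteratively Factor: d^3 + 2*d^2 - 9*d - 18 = (d - 3)*(d^2 + 5*d + 6) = (d - 3)*(d + 2)*(d + 3)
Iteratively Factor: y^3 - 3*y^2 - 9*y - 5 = (y - 5)*(y^2 + 2*y + 1) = (y - 5)*(y + 1)*(y + 1)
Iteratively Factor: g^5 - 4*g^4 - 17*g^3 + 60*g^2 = (g - 5)*(g^4 + g^3 - 12*g^2) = (g - 5)*(g - 3)*(g^3 + 4*g^2) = (g - 5)*(g - 3)*(g + 4)*(g^2) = g*(g - 5)*(g - 3)*(g + 4)*(g)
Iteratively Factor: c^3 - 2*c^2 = (c)*(c^2 - 2*c) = c^2*(c - 2)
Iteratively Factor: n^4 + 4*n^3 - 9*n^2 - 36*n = (n + 3)*(n^3 + n^2 - 12*n) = n*(n + 3)*(n^2 + n - 12) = n*(n + 3)*(n + 4)*(n - 3)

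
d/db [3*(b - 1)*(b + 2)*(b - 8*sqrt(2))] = 9*b^2 - 48*sqrt(2)*b + 6*b - 24*sqrt(2) - 6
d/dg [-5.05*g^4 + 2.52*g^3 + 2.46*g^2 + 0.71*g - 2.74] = -20.2*g^3 + 7.56*g^2 + 4.92*g + 0.71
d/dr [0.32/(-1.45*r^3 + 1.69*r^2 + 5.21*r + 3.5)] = (1.392*r^2 - 1.0816*r - 1.6672)/(-1.45*r^3 + 1.69*r^2 + 5.21*r + 3.5)^2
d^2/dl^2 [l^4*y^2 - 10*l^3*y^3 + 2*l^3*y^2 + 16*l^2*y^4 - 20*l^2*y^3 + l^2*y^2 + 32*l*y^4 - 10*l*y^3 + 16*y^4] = y^2*(12*l^2 - 60*l*y + 12*l + 32*y^2 - 40*y + 2)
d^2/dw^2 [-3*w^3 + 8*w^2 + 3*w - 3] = 16 - 18*w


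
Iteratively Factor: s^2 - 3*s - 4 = (s - 4)*(s + 1)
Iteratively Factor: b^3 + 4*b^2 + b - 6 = (b + 3)*(b^2 + b - 2) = (b - 1)*(b + 3)*(b + 2)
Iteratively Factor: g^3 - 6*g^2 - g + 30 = (g + 2)*(g^2 - 8*g + 15) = (g - 3)*(g + 2)*(g - 5)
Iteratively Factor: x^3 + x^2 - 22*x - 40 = (x - 5)*(x^2 + 6*x + 8) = (x - 5)*(x + 4)*(x + 2)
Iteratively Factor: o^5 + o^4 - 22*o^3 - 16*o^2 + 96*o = (o - 4)*(o^4 + 5*o^3 - 2*o^2 - 24*o) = (o - 4)*(o - 2)*(o^3 + 7*o^2 + 12*o) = o*(o - 4)*(o - 2)*(o^2 + 7*o + 12) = o*(o - 4)*(o - 2)*(o + 3)*(o + 4)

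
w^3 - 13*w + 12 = (w - 3)*(w - 1)*(w + 4)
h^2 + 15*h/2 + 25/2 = (h + 5/2)*(h + 5)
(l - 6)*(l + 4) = l^2 - 2*l - 24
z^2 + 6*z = z*(z + 6)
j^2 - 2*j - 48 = (j - 8)*(j + 6)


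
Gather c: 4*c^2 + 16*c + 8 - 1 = 4*c^2 + 16*c + 7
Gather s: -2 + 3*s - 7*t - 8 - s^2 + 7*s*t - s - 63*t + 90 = -s^2 + s*(7*t + 2) - 70*t + 80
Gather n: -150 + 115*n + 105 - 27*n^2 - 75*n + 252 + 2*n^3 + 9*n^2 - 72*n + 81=2*n^3 - 18*n^2 - 32*n + 288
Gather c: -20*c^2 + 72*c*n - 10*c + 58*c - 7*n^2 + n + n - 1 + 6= -20*c^2 + c*(72*n + 48) - 7*n^2 + 2*n + 5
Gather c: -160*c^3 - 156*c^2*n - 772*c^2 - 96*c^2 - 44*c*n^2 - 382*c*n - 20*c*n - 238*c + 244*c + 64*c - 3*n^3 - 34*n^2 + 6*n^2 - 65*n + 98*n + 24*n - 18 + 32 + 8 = -160*c^3 + c^2*(-156*n - 868) + c*(-44*n^2 - 402*n + 70) - 3*n^3 - 28*n^2 + 57*n + 22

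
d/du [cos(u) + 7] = -sin(u)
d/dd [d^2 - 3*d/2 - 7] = 2*d - 3/2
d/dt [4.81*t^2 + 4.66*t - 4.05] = 9.62*t + 4.66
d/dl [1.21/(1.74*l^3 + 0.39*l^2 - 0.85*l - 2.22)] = (-6.3162*l^2 - 0.9438*l + 1.0285)/(1.74*l^3 + 0.39*l^2 - 0.85*l - 2.22)^2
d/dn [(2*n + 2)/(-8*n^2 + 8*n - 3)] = 2*(8*n^2 + 16*n - 11)/(64*n^4 - 128*n^3 + 112*n^2 - 48*n + 9)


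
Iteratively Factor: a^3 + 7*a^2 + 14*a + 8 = (a + 4)*(a^2 + 3*a + 2) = (a + 2)*(a + 4)*(a + 1)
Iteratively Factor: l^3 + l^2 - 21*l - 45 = (l - 5)*(l^2 + 6*l + 9) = (l - 5)*(l + 3)*(l + 3)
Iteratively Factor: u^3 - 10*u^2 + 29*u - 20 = (u - 5)*(u^2 - 5*u + 4) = (u - 5)*(u - 4)*(u - 1)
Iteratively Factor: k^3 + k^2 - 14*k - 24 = (k + 2)*(k^2 - k - 12) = (k - 4)*(k + 2)*(k + 3)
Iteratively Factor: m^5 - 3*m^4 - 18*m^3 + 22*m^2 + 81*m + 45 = (m - 5)*(m^4 + 2*m^3 - 8*m^2 - 18*m - 9) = (m - 5)*(m + 1)*(m^3 + m^2 - 9*m - 9) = (m - 5)*(m + 1)*(m + 3)*(m^2 - 2*m - 3) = (m - 5)*(m - 3)*(m + 1)*(m + 3)*(m + 1)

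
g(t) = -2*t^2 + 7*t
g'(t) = 7 - 4*t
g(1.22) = 5.56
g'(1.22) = 2.12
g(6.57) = -40.34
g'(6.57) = -19.28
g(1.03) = 5.09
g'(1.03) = 2.88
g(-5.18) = -89.92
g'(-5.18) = 27.72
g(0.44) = 2.69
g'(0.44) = 5.24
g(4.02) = -4.18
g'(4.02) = -9.08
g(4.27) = -6.58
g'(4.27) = -10.08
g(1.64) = 6.10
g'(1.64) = 0.44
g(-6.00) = -114.00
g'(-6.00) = 31.00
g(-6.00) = -114.00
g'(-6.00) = 31.00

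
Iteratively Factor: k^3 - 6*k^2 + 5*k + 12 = (k - 3)*(k^2 - 3*k - 4) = (k - 3)*(k + 1)*(k - 4)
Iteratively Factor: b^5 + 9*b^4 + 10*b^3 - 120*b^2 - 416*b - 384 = (b + 4)*(b^4 + 5*b^3 - 10*b^2 - 80*b - 96) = (b - 4)*(b + 4)*(b^3 + 9*b^2 + 26*b + 24) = (b - 4)*(b + 3)*(b + 4)*(b^2 + 6*b + 8) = (b - 4)*(b + 2)*(b + 3)*(b + 4)*(b + 4)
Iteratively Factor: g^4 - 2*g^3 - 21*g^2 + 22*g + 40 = (g + 4)*(g^3 - 6*g^2 + 3*g + 10) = (g - 2)*(g + 4)*(g^2 - 4*g - 5) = (g - 5)*(g - 2)*(g + 4)*(g + 1)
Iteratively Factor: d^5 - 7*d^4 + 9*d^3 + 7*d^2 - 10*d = (d - 1)*(d^4 - 6*d^3 + 3*d^2 + 10*d) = (d - 2)*(d - 1)*(d^3 - 4*d^2 - 5*d) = (d - 2)*(d - 1)*(d + 1)*(d^2 - 5*d) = (d - 5)*(d - 2)*(d - 1)*(d + 1)*(d)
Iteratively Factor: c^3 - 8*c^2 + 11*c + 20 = (c - 4)*(c^2 - 4*c - 5) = (c - 4)*(c + 1)*(c - 5)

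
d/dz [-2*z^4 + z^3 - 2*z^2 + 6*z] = -8*z^3 + 3*z^2 - 4*z + 6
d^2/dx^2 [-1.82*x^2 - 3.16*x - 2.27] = -3.64000000000000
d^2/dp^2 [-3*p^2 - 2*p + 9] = -6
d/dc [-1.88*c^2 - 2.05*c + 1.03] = -3.76*c - 2.05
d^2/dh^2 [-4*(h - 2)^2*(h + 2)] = 16 - 24*h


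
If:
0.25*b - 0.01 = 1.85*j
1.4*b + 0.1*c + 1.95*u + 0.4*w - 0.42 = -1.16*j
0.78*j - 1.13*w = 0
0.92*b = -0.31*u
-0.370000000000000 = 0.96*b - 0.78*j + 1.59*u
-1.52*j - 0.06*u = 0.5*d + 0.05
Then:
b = 0.10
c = 8.34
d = -0.09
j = 0.01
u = -0.29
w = 0.01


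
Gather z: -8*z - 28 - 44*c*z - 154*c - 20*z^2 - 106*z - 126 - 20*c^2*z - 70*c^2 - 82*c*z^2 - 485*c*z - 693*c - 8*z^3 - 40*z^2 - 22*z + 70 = -70*c^2 - 847*c - 8*z^3 + z^2*(-82*c - 60) + z*(-20*c^2 - 529*c - 136) - 84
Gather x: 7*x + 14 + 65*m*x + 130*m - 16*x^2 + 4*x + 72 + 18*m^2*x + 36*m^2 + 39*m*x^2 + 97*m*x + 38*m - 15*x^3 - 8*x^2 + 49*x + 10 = 36*m^2 + 168*m - 15*x^3 + x^2*(39*m - 24) + x*(18*m^2 + 162*m + 60) + 96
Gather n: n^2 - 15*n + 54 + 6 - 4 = n^2 - 15*n + 56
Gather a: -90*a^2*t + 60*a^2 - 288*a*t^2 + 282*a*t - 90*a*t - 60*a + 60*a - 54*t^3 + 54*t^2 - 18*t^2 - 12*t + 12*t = a^2*(60 - 90*t) + a*(-288*t^2 + 192*t) - 54*t^3 + 36*t^2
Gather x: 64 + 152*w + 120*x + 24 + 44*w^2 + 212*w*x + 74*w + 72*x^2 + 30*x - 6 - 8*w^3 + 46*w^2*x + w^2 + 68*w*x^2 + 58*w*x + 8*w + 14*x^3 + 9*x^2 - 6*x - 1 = -8*w^3 + 45*w^2 + 234*w + 14*x^3 + x^2*(68*w + 81) + x*(46*w^2 + 270*w + 144) + 81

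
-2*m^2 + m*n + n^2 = (-m + n)*(2*m + n)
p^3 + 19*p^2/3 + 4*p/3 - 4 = (p - 2/3)*(p + 1)*(p + 6)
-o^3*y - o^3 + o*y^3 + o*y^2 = (-o + y)*(o + y)*(o*y + o)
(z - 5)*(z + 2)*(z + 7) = z^3 + 4*z^2 - 31*z - 70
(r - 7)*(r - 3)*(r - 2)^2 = r^4 - 14*r^3 + 65*r^2 - 124*r + 84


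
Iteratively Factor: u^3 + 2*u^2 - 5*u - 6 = (u + 3)*(u^2 - u - 2) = (u + 1)*(u + 3)*(u - 2)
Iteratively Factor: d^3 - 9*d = (d + 3)*(d^2 - 3*d) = (d - 3)*(d + 3)*(d)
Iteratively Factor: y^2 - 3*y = (y)*(y - 3)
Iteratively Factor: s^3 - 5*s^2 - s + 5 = (s - 5)*(s^2 - 1) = (s - 5)*(s + 1)*(s - 1)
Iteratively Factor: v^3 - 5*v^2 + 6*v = (v - 3)*(v^2 - 2*v) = (v - 3)*(v - 2)*(v)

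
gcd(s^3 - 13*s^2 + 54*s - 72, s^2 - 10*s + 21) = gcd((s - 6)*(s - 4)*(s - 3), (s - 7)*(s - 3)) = s - 3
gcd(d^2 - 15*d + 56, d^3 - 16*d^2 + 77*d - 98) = d - 7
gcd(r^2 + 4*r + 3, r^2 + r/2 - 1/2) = r + 1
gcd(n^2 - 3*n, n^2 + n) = n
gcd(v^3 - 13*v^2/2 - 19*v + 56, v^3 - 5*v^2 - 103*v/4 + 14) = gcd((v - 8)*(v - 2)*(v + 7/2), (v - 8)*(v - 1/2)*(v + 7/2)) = v^2 - 9*v/2 - 28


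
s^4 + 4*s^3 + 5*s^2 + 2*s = s*(s + 1)^2*(s + 2)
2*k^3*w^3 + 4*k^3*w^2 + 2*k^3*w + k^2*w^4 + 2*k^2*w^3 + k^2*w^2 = w*(2*k + w)*(k*w + k)^2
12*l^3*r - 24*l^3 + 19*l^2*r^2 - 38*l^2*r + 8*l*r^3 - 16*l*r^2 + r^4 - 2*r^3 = (l + r)*(3*l + r)*(4*l + r)*(r - 2)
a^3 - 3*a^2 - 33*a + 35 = (a - 7)*(a - 1)*(a + 5)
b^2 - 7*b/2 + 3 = (b - 2)*(b - 3/2)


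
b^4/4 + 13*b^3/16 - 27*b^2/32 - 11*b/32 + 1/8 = (b/4 + 1)*(b - 1)*(b - 1/4)*(b + 1/2)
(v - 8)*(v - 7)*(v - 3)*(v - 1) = v^4 - 19*v^3 + 119*v^2 - 269*v + 168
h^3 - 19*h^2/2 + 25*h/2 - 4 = (h - 8)*(h - 1)*(h - 1/2)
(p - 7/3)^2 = p^2 - 14*p/3 + 49/9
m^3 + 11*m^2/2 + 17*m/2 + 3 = (m + 1/2)*(m + 2)*(m + 3)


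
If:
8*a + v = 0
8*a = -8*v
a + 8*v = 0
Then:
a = 0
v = 0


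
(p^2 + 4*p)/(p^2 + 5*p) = (p + 4)/(p + 5)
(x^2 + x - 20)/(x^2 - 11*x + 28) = (x + 5)/(x - 7)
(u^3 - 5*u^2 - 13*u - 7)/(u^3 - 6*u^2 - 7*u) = (u + 1)/u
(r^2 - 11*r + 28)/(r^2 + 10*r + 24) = (r^2 - 11*r + 28)/(r^2 + 10*r + 24)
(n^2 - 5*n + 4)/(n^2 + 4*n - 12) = (n^2 - 5*n + 4)/(n^2 + 4*n - 12)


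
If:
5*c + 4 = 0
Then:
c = -4/5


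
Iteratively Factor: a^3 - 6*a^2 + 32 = (a + 2)*(a^2 - 8*a + 16) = (a - 4)*(a + 2)*(a - 4)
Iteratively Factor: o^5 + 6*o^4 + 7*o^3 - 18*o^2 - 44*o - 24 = (o - 2)*(o^4 + 8*o^3 + 23*o^2 + 28*o + 12) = (o - 2)*(o + 1)*(o^3 + 7*o^2 + 16*o + 12) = (o - 2)*(o + 1)*(o + 3)*(o^2 + 4*o + 4) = (o - 2)*(o + 1)*(o + 2)*(o + 3)*(o + 2)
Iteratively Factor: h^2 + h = (h + 1)*(h)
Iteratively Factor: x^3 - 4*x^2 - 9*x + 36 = (x + 3)*(x^2 - 7*x + 12) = (x - 3)*(x + 3)*(x - 4)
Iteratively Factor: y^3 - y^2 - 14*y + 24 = (y + 4)*(y^2 - 5*y + 6) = (y - 3)*(y + 4)*(y - 2)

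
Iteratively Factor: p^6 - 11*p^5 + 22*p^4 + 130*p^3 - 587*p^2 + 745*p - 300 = (p - 5)*(p^5 - 6*p^4 - 8*p^3 + 90*p^2 - 137*p + 60) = (p - 5)*(p + 4)*(p^4 - 10*p^3 + 32*p^2 - 38*p + 15) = (p - 5)*(p - 1)*(p + 4)*(p^3 - 9*p^2 + 23*p - 15) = (p - 5)^2*(p - 1)*(p + 4)*(p^2 - 4*p + 3) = (p - 5)^2*(p - 1)^2*(p + 4)*(p - 3)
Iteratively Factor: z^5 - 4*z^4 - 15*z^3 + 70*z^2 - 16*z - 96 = (z - 3)*(z^4 - z^3 - 18*z^2 + 16*z + 32) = (z - 4)*(z - 3)*(z^3 + 3*z^2 - 6*z - 8) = (z - 4)*(z - 3)*(z + 1)*(z^2 + 2*z - 8) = (z - 4)*(z - 3)*(z - 2)*(z + 1)*(z + 4)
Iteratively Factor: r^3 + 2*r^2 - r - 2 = (r + 1)*(r^2 + r - 2) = (r - 1)*(r + 1)*(r + 2)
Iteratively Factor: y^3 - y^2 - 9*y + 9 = (y - 1)*(y^2 - 9) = (y - 1)*(y + 3)*(y - 3)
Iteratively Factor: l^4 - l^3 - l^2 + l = (l + 1)*(l^3 - 2*l^2 + l) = (l - 1)*(l + 1)*(l^2 - l) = l*(l - 1)*(l + 1)*(l - 1)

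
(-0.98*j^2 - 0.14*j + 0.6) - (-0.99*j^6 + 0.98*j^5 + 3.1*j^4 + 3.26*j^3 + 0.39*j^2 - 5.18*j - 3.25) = 0.99*j^6 - 0.98*j^5 - 3.1*j^4 - 3.26*j^3 - 1.37*j^2 + 5.04*j + 3.85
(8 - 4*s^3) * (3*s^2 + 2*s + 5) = -12*s^5 - 8*s^4 - 20*s^3 + 24*s^2 + 16*s + 40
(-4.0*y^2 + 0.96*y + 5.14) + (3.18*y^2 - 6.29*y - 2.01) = -0.82*y^2 - 5.33*y + 3.13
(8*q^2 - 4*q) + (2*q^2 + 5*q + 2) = 10*q^2 + q + 2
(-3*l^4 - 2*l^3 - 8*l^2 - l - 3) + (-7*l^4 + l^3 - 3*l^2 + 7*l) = -10*l^4 - l^3 - 11*l^2 + 6*l - 3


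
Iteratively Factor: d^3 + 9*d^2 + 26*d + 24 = (d + 4)*(d^2 + 5*d + 6) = (d + 3)*(d + 4)*(d + 2)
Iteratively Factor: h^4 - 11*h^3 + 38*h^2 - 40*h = (h - 4)*(h^3 - 7*h^2 + 10*h) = (h - 5)*(h - 4)*(h^2 - 2*h) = (h - 5)*(h - 4)*(h - 2)*(h)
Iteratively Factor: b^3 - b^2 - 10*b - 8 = (b - 4)*(b^2 + 3*b + 2) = (b - 4)*(b + 1)*(b + 2)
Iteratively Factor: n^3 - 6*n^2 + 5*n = (n - 1)*(n^2 - 5*n) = (n - 5)*(n - 1)*(n)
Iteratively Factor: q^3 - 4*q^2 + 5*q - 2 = (q - 2)*(q^2 - 2*q + 1) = (q - 2)*(q - 1)*(q - 1)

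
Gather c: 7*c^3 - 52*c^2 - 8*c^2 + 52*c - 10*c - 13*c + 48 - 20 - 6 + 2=7*c^3 - 60*c^2 + 29*c + 24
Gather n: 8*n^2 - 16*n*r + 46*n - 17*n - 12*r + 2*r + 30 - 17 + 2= 8*n^2 + n*(29 - 16*r) - 10*r + 15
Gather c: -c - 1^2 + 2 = 1 - c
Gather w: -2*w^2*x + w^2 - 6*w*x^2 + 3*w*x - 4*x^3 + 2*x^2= w^2*(1 - 2*x) + w*(-6*x^2 + 3*x) - 4*x^3 + 2*x^2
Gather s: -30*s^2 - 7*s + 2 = -30*s^2 - 7*s + 2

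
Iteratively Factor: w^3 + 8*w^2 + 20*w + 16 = (w + 2)*(w^2 + 6*w + 8) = (w + 2)*(w + 4)*(w + 2)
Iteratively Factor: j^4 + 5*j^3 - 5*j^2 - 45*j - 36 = (j + 1)*(j^3 + 4*j^2 - 9*j - 36) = (j + 1)*(j + 3)*(j^2 + j - 12) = (j + 1)*(j + 3)*(j + 4)*(j - 3)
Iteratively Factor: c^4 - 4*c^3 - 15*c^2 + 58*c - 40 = (c - 5)*(c^3 + c^2 - 10*c + 8) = (c - 5)*(c - 1)*(c^2 + 2*c - 8) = (c - 5)*(c - 2)*(c - 1)*(c + 4)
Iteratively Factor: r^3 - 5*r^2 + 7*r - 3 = (r - 1)*(r^2 - 4*r + 3) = (r - 1)^2*(r - 3)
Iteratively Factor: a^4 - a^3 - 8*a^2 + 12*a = (a + 3)*(a^3 - 4*a^2 + 4*a) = a*(a + 3)*(a^2 - 4*a + 4) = a*(a - 2)*(a + 3)*(a - 2)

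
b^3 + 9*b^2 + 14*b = b*(b + 2)*(b + 7)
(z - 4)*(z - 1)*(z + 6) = z^3 + z^2 - 26*z + 24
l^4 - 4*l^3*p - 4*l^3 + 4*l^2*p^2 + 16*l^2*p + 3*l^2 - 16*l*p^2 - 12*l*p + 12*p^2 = (l - 3)*(l - 1)*(l - 2*p)^2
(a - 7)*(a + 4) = a^2 - 3*a - 28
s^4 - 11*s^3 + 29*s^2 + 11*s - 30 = (s - 6)*(s - 5)*(s - 1)*(s + 1)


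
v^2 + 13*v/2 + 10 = (v + 5/2)*(v + 4)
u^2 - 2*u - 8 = (u - 4)*(u + 2)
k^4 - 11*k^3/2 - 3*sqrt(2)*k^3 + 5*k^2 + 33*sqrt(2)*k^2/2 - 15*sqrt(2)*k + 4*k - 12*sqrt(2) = (k - 4)*(k - 2)*(k + 1/2)*(k - 3*sqrt(2))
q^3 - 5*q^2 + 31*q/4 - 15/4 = (q - 5/2)*(q - 3/2)*(q - 1)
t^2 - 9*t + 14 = (t - 7)*(t - 2)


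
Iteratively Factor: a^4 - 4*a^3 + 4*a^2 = (a - 2)*(a^3 - 2*a^2) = a*(a - 2)*(a^2 - 2*a) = a^2*(a - 2)*(a - 2)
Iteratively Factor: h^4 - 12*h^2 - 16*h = (h - 4)*(h^3 + 4*h^2 + 4*h) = (h - 4)*(h + 2)*(h^2 + 2*h) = h*(h - 4)*(h + 2)*(h + 2)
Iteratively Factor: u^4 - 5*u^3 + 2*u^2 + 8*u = (u - 4)*(u^3 - u^2 - 2*u) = (u - 4)*(u - 2)*(u^2 + u) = (u - 4)*(u - 2)*(u + 1)*(u)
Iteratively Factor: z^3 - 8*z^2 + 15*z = (z - 5)*(z^2 - 3*z) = (z - 5)*(z - 3)*(z)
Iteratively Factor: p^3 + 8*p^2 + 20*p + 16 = (p + 2)*(p^2 + 6*p + 8) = (p + 2)*(p + 4)*(p + 2)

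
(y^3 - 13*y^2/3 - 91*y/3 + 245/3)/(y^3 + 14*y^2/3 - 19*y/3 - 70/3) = (y - 7)/(y + 2)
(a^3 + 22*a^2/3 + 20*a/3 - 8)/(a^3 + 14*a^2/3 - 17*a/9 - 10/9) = 3*(a^2 + 8*a + 12)/(3*a^2 + 16*a + 5)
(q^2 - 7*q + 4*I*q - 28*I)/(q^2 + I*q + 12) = (q - 7)/(q - 3*I)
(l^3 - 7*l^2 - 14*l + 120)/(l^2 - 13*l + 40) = (l^2 - 2*l - 24)/(l - 8)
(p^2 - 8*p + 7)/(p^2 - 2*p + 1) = (p - 7)/(p - 1)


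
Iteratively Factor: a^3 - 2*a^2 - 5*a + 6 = (a - 3)*(a^2 + a - 2) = (a - 3)*(a - 1)*(a + 2)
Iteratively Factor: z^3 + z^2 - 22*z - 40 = (z + 2)*(z^2 - z - 20) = (z - 5)*(z + 2)*(z + 4)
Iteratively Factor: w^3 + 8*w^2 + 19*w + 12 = (w + 3)*(w^2 + 5*w + 4) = (w + 3)*(w + 4)*(w + 1)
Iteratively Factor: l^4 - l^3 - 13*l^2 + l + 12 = (l + 3)*(l^3 - 4*l^2 - l + 4) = (l - 1)*(l + 3)*(l^2 - 3*l - 4) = (l - 4)*(l - 1)*(l + 3)*(l + 1)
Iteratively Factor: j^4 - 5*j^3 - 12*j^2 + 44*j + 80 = (j + 2)*(j^3 - 7*j^2 + 2*j + 40) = (j - 4)*(j + 2)*(j^2 - 3*j - 10) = (j - 5)*(j - 4)*(j + 2)*(j + 2)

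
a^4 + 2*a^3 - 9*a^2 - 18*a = a*(a - 3)*(a + 2)*(a + 3)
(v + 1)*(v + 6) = v^2 + 7*v + 6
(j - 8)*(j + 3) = j^2 - 5*j - 24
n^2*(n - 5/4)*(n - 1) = n^4 - 9*n^3/4 + 5*n^2/4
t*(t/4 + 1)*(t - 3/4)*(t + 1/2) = t^4/4 + 15*t^3/16 - 11*t^2/32 - 3*t/8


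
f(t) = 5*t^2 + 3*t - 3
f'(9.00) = 93.00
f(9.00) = 429.00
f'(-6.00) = -57.00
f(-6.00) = 159.00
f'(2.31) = 26.10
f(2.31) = 30.61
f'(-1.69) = -13.90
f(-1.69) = 6.21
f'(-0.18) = 1.20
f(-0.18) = -3.38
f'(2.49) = 27.90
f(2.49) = 35.47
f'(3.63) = 39.30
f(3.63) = 73.77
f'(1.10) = 14.00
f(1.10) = 6.35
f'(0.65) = 9.50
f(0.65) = 1.06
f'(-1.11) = -8.10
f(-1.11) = -0.17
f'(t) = 10*t + 3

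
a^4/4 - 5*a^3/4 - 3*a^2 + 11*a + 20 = (a/2 + 1)^2*(a - 5)*(a - 4)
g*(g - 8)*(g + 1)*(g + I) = g^4 - 7*g^3 + I*g^3 - 8*g^2 - 7*I*g^2 - 8*I*g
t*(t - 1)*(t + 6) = t^3 + 5*t^2 - 6*t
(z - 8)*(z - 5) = z^2 - 13*z + 40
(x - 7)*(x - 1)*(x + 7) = x^3 - x^2 - 49*x + 49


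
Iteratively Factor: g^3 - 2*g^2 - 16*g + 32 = (g - 2)*(g^2 - 16) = (g - 2)*(g + 4)*(g - 4)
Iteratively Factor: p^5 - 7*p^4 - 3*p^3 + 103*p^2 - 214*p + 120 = (p - 3)*(p^4 - 4*p^3 - 15*p^2 + 58*p - 40) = (p - 3)*(p - 1)*(p^3 - 3*p^2 - 18*p + 40) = (p - 5)*(p - 3)*(p - 1)*(p^2 + 2*p - 8) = (p - 5)*(p - 3)*(p - 1)*(p + 4)*(p - 2)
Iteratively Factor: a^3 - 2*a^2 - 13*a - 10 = (a + 2)*(a^2 - 4*a - 5) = (a - 5)*(a + 2)*(a + 1)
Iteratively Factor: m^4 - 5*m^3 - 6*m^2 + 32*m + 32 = (m - 4)*(m^3 - m^2 - 10*m - 8) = (m - 4)*(m + 2)*(m^2 - 3*m - 4) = (m - 4)*(m + 1)*(m + 2)*(m - 4)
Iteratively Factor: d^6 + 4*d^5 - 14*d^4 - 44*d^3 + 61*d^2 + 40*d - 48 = (d - 3)*(d^5 + 7*d^4 + 7*d^3 - 23*d^2 - 8*d + 16) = (d - 3)*(d - 1)*(d^4 + 8*d^3 + 15*d^2 - 8*d - 16) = (d - 3)*(d - 1)*(d + 4)*(d^3 + 4*d^2 - d - 4) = (d - 3)*(d - 1)^2*(d + 4)*(d^2 + 5*d + 4) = (d - 3)*(d - 1)^2*(d + 1)*(d + 4)*(d + 4)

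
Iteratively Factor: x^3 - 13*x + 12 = (x - 3)*(x^2 + 3*x - 4) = (x - 3)*(x + 4)*(x - 1)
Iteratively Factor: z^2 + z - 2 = (z + 2)*(z - 1)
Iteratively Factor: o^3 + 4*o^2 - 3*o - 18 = (o + 3)*(o^2 + o - 6) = (o + 3)^2*(o - 2)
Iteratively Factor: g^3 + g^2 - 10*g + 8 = (g - 1)*(g^2 + 2*g - 8) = (g - 1)*(g + 4)*(g - 2)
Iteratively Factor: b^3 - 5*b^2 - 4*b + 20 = (b - 5)*(b^2 - 4) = (b - 5)*(b + 2)*(b - 2)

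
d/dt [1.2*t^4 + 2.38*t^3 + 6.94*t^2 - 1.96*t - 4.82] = 4.8*t^3 + 7.14*t^2 + 13.88*t - 1.96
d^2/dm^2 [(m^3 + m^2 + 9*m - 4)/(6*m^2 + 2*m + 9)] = 2*(262*m^3 - 540*m^2 - 1359*m + 119)/(216*m^6 + 216*m^5 + 1044*m^4 + 656*m^3 + 1566*m^2 + 486*m + 729)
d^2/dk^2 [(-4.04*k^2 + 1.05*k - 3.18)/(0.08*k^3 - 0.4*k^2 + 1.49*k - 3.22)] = (-0.0517119999999999*k^6 + 0.0403199999999995*k^5 + 2.443584*k^4 - 17.671696*k^3 + 29.139744*k^2 - 1.65772799999999*k - 79.629448)/(0.000512*k^9 - 0.00768*k^8 + 0.067008*k^7 - 0.411904*k^6 + 1.866264*k^5 - 6.512664*k^4 + 17.311085*k^3 - 33.888246*k^2 + 46.346748*k - 33.386248)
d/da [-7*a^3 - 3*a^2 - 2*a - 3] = -21*a^2 - 6*a - 2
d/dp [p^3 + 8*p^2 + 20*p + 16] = 3*p^2 + 16*p + 20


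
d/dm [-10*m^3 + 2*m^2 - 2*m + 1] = -30*m^2 + 4*m - 2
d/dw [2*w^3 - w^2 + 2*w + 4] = 6*w^2 - 2*w + 2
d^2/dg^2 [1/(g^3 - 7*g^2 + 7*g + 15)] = 2*((7 - 3*g)*(g^3 - 7*g^2 + 7*g + 15) + (3*g^2 - 14*g + 7)^2)/(g^3 - 7*g^2 + 7*g + 15)^3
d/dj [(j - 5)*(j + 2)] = 2*j - 3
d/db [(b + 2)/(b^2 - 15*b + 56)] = (b^2 - 15*b - (b + 2)*(2*b - 15) + 56)/(b^2 - 15*b + 56)^2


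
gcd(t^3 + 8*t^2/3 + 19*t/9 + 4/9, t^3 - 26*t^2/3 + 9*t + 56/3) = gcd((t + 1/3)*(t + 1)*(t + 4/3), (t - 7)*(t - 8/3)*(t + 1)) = t + 1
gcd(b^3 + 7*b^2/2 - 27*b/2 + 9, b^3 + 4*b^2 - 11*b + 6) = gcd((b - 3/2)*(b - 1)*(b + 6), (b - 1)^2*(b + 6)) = b^2 + 5*b - 6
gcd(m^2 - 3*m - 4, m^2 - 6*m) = 1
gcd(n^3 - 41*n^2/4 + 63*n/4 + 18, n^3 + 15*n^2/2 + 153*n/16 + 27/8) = n + 3/4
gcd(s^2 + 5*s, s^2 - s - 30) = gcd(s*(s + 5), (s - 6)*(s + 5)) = s + 5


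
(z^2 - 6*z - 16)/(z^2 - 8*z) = (z + 2)/z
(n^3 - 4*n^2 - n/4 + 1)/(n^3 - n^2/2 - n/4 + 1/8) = 2*(n - 4)/(2*n - 1)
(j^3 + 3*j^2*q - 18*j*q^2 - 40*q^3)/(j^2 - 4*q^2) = (-j^2 - j*q + 20*q^2)/(-j + 2*q)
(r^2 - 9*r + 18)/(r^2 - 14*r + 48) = (r - 3)/(r - 8)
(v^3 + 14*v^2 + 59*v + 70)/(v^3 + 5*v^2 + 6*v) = (v^2 + 12*v + 35)/(v*(v + 3))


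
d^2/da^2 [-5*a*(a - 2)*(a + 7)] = -30*a - 50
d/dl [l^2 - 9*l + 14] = 2*l - 9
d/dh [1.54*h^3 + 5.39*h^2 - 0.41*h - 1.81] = 4.62*h^2 + 10.78*h - 0.41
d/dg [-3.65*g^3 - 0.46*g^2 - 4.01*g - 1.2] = -10.95*g^2 - 0.92*g - 4.01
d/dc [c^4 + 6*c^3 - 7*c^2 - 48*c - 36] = 4*c^3 + 18*c^2 - 14*c - 48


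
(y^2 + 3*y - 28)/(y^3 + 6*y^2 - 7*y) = (y - 4)/(y*(y - 1))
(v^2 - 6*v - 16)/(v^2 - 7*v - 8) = (v + 2)/(v + 1)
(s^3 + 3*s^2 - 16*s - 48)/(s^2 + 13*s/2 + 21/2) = 2*(s^2 - 16)/(2*s + 7)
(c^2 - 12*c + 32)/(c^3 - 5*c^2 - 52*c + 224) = 1/(c + 7)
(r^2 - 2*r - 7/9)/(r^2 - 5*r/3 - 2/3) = (r - 7/3)/(r - 2)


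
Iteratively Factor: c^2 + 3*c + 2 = (c + 2)*(c + 1)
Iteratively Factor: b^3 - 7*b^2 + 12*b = (b - 3)*(b^2 - 4*b) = (b - 4)*(b - 3)*(b)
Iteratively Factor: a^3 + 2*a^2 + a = (a + 1)*(a^2 + a) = (a + 1)^2*(a)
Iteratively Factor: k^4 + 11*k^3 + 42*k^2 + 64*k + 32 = (k + 1)*(k^3 + 10*k^2 + 32*k + 32) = (k + 1)*(k + 4)*(k^2 + 6*k + 8) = (k + 1)*(k + 4)^2*(k + 2)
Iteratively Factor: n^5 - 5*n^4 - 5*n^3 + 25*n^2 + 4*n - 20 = (n + 2)*(n^4 - 7*n^3 + 9*n^2 + 7*n - 10) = (n - 5)*(n + 2)*(n^3 - 2*n^2 - n + 2) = (n - 5)*(n - 2)*(n + 2)*(n^2 - 1) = (n - 5)*(n - 2)*(n - 1)*(n + 2)*(n + 1)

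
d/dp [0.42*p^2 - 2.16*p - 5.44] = 0.84*p - 2.16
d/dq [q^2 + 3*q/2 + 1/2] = 2*q + 3/2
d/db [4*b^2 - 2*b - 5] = 8*b - 2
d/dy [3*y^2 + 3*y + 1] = 6*y + 3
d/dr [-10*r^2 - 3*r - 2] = -20*r - 3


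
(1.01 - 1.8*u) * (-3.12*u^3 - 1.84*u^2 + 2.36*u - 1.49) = 5.616*u^4 + 0.1608*u^3 - 6.1064*u^2 + 5.0656*u - 1.5049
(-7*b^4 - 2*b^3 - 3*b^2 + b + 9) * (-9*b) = 63*b^5 + 18*b^4 + 27*b^3 - 9*b^2 - 81*b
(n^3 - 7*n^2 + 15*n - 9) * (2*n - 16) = 2*n^4 - 30*n^3 + 142*n^2 - 258*n + 144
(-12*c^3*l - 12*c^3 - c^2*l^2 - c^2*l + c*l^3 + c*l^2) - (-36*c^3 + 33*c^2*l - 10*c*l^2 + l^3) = -12*c^3*l + 24*c^3 - c^2*l^2 - 34*c^2*l + c*l^3 + 11*c*l^2 - l^3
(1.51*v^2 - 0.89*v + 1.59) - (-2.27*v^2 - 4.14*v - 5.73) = 3.78*v^2 + 3.25*v + 7.32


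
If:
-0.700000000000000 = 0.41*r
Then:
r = -1.71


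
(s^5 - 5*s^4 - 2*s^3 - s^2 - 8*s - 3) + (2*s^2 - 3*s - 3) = s^5 - 5*s^4 - 2*s^3 + s^2 - 11*s - 6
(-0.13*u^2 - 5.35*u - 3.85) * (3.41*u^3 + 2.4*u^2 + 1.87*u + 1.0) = -0.4433*u^5 - 18.5555*u^4 - 26.2116*u^3 - 19.3745*u^2 - 12.5495*u - 3.85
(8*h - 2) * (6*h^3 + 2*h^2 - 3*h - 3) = 48*h^4 + 4*h^3 - 28*h^2 - 18*h + 6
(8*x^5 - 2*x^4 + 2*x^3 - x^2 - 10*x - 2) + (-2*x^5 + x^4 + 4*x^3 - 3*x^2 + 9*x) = 6*x^5 - x^4 + 6*x^3 - 4*x^2 - x - 2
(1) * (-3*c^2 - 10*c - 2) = -3*c^2 - 10*c - 2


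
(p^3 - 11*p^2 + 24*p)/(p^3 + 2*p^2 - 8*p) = (p^2 - 11*p + 24)/(p^2 + 2*p - 8)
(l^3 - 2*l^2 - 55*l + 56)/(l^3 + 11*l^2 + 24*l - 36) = (l^2 - l - 56)/(l^2 + 12*l + 36)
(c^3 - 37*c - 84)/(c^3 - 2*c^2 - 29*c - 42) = (c + 4)/(c + 2)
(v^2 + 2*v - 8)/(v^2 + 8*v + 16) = (v - 2)/(v + 4)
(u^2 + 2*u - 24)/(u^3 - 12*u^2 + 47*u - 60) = (u + 6)/(u^2 - 8*u + 15)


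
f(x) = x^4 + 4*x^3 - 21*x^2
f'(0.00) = 0.00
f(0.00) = 0.00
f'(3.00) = 90.00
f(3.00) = 0.00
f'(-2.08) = 103.28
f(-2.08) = -108.13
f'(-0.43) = 19.96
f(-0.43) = -4.17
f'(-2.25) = 109.69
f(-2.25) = -126.25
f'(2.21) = 8.96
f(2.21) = -35.54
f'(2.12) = 3.01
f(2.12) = -36.07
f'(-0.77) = 37.63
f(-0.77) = -13.93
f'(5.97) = 1028.06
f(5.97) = 1372.92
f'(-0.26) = 11.66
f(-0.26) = -1.49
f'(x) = 4*x^3 + 12*x^2 - 42*x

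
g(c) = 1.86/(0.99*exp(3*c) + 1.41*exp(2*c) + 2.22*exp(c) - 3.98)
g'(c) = 1.86*(-2.97*exp(3*c) - 2.82*exp(2*c) - 2.22*exp(c))/(0.99*exp(3*c) + 1.41*exp(2*c) + 2.22*exp(c) - 3.98)^2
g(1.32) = 0.02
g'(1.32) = -0.07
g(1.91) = 0.00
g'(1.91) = -0.01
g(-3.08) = -0.48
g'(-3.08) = -0.01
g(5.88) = 0.00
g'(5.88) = -0.00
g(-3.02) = -0.48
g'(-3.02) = -0.01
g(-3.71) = -0.47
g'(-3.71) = -0.01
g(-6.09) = -0.47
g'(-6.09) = -0.00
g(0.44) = 0.28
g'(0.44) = -0.92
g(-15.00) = -0.47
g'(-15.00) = 0.00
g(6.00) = 0.00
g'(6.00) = 0.00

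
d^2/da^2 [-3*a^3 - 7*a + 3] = -18*a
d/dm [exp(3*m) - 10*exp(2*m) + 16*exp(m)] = (3*exp(2*m) - 20*exp(m) + 16)*exp(m)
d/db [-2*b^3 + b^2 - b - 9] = -6*b^2 + 2*b - 1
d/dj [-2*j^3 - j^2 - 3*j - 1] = -6*j^2 - 2*j - 3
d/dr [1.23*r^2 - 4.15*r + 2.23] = 2.46*r - 4.15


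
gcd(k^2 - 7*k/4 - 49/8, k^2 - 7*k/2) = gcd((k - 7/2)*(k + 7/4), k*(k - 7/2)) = k - 7/2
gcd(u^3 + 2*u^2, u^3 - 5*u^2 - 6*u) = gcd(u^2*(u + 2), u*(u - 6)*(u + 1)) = u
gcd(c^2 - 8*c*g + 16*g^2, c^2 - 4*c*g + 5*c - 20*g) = c - 4*g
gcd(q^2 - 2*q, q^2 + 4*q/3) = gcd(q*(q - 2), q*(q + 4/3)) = q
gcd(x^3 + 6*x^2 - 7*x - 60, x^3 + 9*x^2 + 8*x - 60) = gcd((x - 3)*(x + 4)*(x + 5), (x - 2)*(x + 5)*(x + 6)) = x + 5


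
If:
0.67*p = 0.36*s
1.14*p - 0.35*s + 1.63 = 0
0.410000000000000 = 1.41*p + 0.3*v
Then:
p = -3.34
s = -6.21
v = 17.05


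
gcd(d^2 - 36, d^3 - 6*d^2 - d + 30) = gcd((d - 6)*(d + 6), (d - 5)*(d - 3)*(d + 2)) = 1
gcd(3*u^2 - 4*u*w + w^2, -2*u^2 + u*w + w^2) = u - w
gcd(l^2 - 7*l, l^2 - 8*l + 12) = 1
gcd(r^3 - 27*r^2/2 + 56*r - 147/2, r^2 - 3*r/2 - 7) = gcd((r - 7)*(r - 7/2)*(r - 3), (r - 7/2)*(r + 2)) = r - 7/2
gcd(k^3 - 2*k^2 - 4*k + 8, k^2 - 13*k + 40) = 1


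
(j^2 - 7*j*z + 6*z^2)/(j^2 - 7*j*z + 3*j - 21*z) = (j^2 - 7*j*z + 6*z^2)/(j^2 - 7*j*z + 3*j - 21*z)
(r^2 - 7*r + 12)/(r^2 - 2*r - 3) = (r - 4)/(r + 1)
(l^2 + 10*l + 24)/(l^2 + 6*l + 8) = (l + 6)/(l + 2)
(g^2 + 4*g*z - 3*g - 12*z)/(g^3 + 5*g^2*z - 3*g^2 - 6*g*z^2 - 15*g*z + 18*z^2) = (-g - 4*z)/(-g^2 - 5*g*z + 6*z^2)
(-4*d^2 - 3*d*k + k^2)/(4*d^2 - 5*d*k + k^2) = (-d - k)/(d - k)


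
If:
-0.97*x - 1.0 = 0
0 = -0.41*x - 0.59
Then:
No Solution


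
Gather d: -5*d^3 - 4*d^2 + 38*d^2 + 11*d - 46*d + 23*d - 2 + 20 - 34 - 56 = -5*d^3 + 34*d^2 - 12*d - 72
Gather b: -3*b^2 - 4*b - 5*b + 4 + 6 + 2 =-3*b^2 - 9*b + 12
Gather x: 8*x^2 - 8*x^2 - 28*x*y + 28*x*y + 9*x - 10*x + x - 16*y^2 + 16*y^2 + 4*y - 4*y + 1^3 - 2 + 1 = 0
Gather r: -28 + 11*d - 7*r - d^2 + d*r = -d^2 + 11*d + r*(d - 7) - 28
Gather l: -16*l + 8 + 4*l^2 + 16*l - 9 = 4*l^2 - 1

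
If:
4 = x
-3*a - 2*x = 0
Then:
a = -8/3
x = 4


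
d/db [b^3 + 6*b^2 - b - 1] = 3*b^2 + 12*b - 1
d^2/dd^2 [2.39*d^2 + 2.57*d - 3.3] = 4.78000000000000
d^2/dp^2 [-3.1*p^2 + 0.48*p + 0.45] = -6.20000000000000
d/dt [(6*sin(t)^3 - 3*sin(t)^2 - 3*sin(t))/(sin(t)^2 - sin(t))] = 6*cos(t)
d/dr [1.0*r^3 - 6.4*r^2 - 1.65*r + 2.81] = 3.0*r^2 - 12.8*r - 1.65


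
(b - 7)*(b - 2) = b^2 - 9*b + 14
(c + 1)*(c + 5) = c^2 + 6*c + 5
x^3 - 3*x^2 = x^2*(x - 3)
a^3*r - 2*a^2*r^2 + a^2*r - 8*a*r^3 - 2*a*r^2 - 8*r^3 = (a - 4*r)*(a + 2*r)*(a*r + r)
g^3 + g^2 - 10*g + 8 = (g - 2)*(g - 1)*(g + 4)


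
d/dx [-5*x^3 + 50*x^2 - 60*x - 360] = -15*x^2 + 100*x - 60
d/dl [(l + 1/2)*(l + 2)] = 2*l + 5/2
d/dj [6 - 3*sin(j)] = -3*cos(j)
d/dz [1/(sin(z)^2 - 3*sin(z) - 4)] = (3 - 2*sin(z))*cos(z)/((sin(z) - 4)^2*(sin(z) + 1)^2)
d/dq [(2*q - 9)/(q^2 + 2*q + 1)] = 2*(10 - q)/(q^3 + 3*q^2 + 3*q + 1)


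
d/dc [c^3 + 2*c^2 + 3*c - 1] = 3*c^2 + 4*c + 3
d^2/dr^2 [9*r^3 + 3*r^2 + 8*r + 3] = 54*r + 6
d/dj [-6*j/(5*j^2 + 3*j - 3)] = 6*(5*j^2 + 3)/(25*j^4 + 30*j^3 - 21*j^2 - 18*j + 9)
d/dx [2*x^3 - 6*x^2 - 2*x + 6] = 6*x^2 - 12*x - 2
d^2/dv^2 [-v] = 0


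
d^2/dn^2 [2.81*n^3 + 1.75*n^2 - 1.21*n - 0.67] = 16.86*n + 3.5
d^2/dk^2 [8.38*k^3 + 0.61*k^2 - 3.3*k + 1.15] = 50.28*k + 1.22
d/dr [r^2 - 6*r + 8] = 2*r - 6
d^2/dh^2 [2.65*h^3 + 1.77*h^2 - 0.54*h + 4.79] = 15.9*h + 3.54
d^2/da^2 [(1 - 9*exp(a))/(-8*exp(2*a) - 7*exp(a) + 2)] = (576*exp(4*a) - 760*exp(3*a) + 696*exp(2*a) + 13*exp(a) + 22)*exp(a)/(512*exp(6*a) + 1344*exp(5*a) + 792*exp(4*a) - 329*exp(3*a) - 198*exp(2*a) + 84*exp(a) - 8)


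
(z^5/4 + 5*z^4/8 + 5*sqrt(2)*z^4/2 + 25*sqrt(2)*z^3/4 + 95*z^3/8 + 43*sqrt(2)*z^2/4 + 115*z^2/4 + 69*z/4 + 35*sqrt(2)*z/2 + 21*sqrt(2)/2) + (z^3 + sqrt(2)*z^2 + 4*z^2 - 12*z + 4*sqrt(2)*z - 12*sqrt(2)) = z^5/4 + 5*z^4/8 + 5*sqrt(2)*z^4/2 + 25*sqrt(2)*z^3/4 + 103*z^3/8 + 47*sqrt(2)*z^2/4 + 131*z^2/4 + 21*z/4 + 43*sqrt(2)*z/2 - 3*sqrt(2)/2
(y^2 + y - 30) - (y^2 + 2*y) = -y - 30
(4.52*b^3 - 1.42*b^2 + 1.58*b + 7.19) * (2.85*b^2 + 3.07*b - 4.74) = 12.882*b^5 + 9.8294*b^4 - 21.2812*b^3 + 32.0729*b^2 + 14.5841*b - 34.0806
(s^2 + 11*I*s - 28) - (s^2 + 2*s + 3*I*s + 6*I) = -2*s + 8*I*s - 28 - 6*I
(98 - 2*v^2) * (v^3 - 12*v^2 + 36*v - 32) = -2*v^5 + 24*v^4 + 26*v^3 - 1112*v^2 + 3528*v - 3136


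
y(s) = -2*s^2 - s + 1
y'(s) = -4*s - 1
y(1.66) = -6.17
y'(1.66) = -7.64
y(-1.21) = -0.72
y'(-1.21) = 3.84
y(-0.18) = 1.12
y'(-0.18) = -0.28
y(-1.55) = -2.26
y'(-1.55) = 5.20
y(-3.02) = -14.22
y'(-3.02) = 11.08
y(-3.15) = -15.70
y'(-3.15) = 11.60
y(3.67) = -29.61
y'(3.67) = -15.68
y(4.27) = -39.74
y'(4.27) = -18.08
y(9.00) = -170.00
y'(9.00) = -37.00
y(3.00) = -20.00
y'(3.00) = -13.00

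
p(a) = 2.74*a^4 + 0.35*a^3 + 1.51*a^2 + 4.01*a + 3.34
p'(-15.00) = -36795.04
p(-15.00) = 137814.19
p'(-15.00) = -36795.04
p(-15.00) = 137814.19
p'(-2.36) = -141.33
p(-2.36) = 82.68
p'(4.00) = 734.33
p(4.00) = 767.38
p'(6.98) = 3803.40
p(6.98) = 6727.80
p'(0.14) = 4.48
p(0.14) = 3.93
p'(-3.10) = -321.77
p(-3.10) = 248.04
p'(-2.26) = -123.97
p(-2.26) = 69.43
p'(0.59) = 8.41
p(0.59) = 6.64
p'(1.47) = 45.53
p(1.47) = 26.40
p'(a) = 10.96*a^3 + 1.05*a^2 + 3.02*a + 4.01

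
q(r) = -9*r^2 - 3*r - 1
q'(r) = -18*r - 3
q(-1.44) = -15.34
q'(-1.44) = 22.92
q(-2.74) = -60.35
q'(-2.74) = 46.32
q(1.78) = -34.86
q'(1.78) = -35.04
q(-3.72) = -114.39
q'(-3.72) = 63.96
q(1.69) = -31.77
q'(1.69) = -33.42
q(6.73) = -428.83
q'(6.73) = -124.14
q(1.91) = -39.56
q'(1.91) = -37.38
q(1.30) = -20.11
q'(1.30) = -26.40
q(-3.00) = -73.00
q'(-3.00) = 51.00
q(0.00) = -1.00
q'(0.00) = -3.00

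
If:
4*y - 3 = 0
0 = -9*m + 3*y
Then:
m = 1/4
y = 3/4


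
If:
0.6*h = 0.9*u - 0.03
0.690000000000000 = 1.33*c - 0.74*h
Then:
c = 0.834586466165414*u + 0.490977443609023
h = 1.5*u - 0.05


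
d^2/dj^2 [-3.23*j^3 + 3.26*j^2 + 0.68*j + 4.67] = 6.52 - 19.38*j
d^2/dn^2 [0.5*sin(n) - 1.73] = -0.5*sin(n)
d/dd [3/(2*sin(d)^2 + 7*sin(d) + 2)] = -3*(4*sin(d) + 7)*cos(d)/(7*sin(d) - cos(2*d) + 3)^2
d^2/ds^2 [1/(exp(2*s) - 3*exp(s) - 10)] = ((3 - 4*exp(s))*(-exp(2*s) + 3*exp(s) + 10) - 2*(2*exp(s) - 3)^2*exp(s))*exp(s)/(-exp(2*s) + 3*exp(s) + 10)^3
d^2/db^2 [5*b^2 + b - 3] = 10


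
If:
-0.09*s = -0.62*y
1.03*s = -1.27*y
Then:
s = 0.00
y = 0.00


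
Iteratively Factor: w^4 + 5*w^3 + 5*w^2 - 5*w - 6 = (w + 1)*(w^3 + 4*w^2 + w - 6) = (w + 1)*(w + 2)*(w^2 + 2*w - 3) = (w + 1)*(w + 2)*(w + 3)*(w - 1)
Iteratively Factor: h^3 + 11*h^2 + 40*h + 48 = (h + 4)*(h^2 + 7*h + 12) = (h + 3)*(h + 4)*(h + 4)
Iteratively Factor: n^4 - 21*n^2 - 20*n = (n - 5)*(n^3 + 5*n^2 + 4*n) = (n - 5)*(n + 4)*(n^2 + n) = (n - 5)*(n + 1)*(n + 4)*(n)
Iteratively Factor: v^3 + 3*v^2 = (v + 3)*(v^2) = v*(v + 3)*(v)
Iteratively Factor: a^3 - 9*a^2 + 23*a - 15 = (a - 3)*(a^2 - 6*a + 5) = (a - 5)*(a - 3)*(a - 1)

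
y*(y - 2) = y^2 - 2*y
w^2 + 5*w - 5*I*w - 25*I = (w + 5)*(w - 5*I)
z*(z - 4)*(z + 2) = z^3 - 2*z^2 - 8*z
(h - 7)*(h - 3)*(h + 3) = h^3 - 7*h^2 - 9*h + 63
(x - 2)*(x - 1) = x^2 - 3*x + 2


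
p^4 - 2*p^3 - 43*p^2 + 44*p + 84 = (p - 7)*(p - 2)*(p + 1)*(p + 6)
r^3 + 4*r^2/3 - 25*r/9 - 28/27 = (r - 4/3)*(r + 1/3)*(r + 7/3)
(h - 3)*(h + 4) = h^2 + h - 12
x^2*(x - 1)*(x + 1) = x^4 - x^2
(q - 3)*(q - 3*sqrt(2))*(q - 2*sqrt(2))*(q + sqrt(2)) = q^4 - 4*sqrt(2)*q^3 - 3*q^3 + 2*q^2 + 12*sqrt(2)*q^2 - 6*q + 12*sqrt(2)*q - 36*sqrt(2)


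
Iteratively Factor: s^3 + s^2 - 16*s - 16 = (s + 4)*(s^2 - 3*s - 4) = (s - 4)*(s + 4)*(s + 1)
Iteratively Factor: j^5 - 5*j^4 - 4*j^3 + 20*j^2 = (j - 2)*(j^4 - 3*j^3 - 10*j^2) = (j - 5)*(j - 2)*(j^3 + 2*j^2) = j*(j - 5)*(j - 2)*(j^2 + 2*j) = j*(j - 5)*(j - 2)*(j + 2)*(j)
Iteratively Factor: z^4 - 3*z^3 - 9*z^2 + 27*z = (z + 3)*(z^3 - 6*z^2 + 9*z) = (z - 3)*(z + 3)*(z^2 - 3*z) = z*(z - 3)*(z + 3)*(z - 3)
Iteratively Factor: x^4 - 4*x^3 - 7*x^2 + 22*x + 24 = (x + 1)*(x^3 - 5*x^2 - 2*x + 24) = (x + 1)*(x + 2)*(x^2 - 7*x + 12) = (x - 3)*(x + 1)*(x + 2)*(x - 4)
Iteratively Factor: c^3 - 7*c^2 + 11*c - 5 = (c - 5)*(c^2 - 2*c + 1) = (c - 5)*(c - 1)*(c - 1)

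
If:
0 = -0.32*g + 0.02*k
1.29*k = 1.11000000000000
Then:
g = 0.05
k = 0.86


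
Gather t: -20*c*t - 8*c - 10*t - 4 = -8*c + t*(-20*c - 10) - 4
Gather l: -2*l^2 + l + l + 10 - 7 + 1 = -2*l^2 + 2*l + 4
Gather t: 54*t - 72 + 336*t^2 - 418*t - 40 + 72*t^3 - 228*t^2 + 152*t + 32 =72*t^3 + 108*t^2 - 212*t - 80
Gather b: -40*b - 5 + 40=35 - 40*b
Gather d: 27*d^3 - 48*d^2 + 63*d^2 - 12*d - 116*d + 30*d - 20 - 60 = 27*d^3 + 15*d^2 - 98*d - 80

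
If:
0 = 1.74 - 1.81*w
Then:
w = 0.96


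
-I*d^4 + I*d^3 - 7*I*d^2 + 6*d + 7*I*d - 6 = (d - 3*I)*(d + I)*(d + 2*I)*(-I*d + I)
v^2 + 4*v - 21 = (v - 3)*(v + 7)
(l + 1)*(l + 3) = l^2 + 4*l + 3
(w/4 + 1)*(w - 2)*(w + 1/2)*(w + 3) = w^4/4 + 11*w^3/8 + w^2/8 - 25*w/4 - 3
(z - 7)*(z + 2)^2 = z^3 - 3*z^2 - 24*z - 28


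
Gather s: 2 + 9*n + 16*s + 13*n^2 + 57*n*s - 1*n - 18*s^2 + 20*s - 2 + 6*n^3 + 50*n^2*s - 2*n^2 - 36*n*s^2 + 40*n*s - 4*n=6*n^3 + 11*n^2 + 4*n + s^2*(-36*n - 18) + s*(50*n^2 + 97*n + 36)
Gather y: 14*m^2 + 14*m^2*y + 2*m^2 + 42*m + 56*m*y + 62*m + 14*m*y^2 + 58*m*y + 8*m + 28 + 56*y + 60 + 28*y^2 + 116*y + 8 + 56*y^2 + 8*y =16*m^2 + 112*m + y^2*(14*m + 84) + y*(14*m^2 + 114*m + 180) + 96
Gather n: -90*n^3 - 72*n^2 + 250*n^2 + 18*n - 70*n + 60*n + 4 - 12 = -90*n^3 + 178*n^2 + 8*n - 8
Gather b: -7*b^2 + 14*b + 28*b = -7*b^2 + 42*b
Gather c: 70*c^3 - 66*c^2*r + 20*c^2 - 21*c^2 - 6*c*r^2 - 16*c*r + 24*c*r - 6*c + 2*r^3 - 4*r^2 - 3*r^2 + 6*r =70*c^3 + c^2*(-66*r - 1) + c*(-6*r^2 + 8*r - 6) + 2*r^3 - 7*r^2 + 6*r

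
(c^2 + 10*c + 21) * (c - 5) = c^3 + 5*c^2 - 29*c - 105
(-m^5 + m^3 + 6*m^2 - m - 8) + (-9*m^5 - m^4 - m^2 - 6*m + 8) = -10*m^5 - m^4 + m^3 + 5*m^2 - 7*m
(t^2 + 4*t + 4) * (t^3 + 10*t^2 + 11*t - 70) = t^5 + 14*t^4 + 55*t^3 + 14*t^2 - 236*t - 280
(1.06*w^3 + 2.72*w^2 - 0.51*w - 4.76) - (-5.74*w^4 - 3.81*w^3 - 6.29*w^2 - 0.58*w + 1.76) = 5.74*w^4 + 4.87*w^3 + 9.01*w^2 + 0.07*w - 6.52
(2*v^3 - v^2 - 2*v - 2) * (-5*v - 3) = -10*v^4 - v^3 + 13*v^2 + 16*v + 6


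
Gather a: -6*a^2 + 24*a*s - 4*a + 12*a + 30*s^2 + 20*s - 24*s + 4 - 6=-6*a^2 + a*(24*s + 8) + 30*s^2 - 4*s - 2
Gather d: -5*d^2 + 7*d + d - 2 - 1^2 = -5*d^2 + 8*d - 3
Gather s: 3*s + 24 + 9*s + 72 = 12*s + 96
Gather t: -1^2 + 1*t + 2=t + 1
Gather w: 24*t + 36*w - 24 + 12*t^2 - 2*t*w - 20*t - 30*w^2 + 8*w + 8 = 12*t^2 + 4*t - 30*w^2 + w*(44 - 2*t) - 16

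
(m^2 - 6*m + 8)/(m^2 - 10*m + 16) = (m - 4)/(m - 8)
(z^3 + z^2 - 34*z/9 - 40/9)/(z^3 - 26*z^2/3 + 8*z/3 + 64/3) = (z + 5/3)/(z - 8)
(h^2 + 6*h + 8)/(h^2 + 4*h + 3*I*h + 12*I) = (h + 2)/(h + 3*I)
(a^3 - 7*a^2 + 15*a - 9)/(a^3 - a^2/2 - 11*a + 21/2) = 2*(a - 3)/(2*a + 7)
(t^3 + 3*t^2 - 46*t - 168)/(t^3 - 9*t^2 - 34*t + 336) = (t + 4)/(t - 8)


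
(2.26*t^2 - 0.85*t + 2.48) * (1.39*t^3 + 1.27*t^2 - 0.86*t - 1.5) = 3.1414*t^5 + 1.6887*t^4 + 0.4241*t^3 + 0.4906*t^2 - 0.8578*t - 3.72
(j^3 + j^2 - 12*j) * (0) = 0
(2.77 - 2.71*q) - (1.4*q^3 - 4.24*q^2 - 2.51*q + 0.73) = -1.4*q^3 + 4.24*q^2 - 0.2*q + 2.04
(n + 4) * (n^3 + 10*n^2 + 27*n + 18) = n^4 + 14*n^3 + 67*n^2 + 126*n + 72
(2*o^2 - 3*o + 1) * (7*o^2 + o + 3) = 14*o^4 - 19*o^3 + 10*o^2 - 8*o + 3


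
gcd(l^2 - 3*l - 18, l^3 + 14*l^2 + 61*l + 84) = l + 3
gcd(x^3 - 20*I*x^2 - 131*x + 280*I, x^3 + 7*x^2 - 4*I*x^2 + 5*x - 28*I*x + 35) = x - 5*I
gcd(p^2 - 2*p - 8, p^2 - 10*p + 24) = p - 4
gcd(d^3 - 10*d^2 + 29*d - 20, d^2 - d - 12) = d - 4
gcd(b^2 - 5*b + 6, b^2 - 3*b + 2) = b - 2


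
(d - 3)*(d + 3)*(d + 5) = d^3 + 5*d^2 - 9*d - 45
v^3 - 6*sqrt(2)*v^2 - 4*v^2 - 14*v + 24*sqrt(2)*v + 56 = (v - 4)*(v - 7*sqrt(2))*(v + sqrt(2))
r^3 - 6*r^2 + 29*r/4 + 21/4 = (r - 7/2)*(r - 3)*(r + 1/2)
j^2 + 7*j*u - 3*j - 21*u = (j - 3)*(j + 7*u)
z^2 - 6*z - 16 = (z - 8)*(z + 2)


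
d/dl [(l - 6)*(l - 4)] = 2*l - 10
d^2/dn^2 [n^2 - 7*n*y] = 2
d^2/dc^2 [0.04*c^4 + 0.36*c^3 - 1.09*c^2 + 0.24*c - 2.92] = 0.48*c^2 + 2.16*c - 2.18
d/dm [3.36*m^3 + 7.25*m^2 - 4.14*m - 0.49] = 10.08*m^2 + 14.5*m - 4.14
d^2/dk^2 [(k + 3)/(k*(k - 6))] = 2*(k^3 + 9*k^2 - 54*k + 108)/(k^3*(k^3 - 18*k^2 + 108*k - 216))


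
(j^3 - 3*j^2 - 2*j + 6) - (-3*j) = j^3 - 3*j^2 + j + 6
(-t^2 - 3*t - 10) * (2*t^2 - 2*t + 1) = -2*t^4 - 4*t^3 - 15*t^2 + 17*t - 10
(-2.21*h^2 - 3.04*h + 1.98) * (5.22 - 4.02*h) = 8.8842*h^3 + 0.6846*h^2 - 23.8284*h + 10.3356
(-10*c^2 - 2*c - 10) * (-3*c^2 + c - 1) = 30*c^4 - 4*c^3 + 38*c^2 - 8*c + 10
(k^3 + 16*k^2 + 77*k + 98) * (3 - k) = -k^4 - 13*k^3 - 29*k^2 + 133*k + 294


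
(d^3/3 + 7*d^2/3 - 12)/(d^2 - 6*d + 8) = (d^2 + 9*d + 18)/(3*(d - 4))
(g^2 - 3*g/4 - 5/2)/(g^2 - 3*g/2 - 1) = (4*g + 5)/(2*(2*g + 1))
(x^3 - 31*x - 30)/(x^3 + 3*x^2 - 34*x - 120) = (x + 1)/(x + 4)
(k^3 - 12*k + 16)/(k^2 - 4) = (k^2 + 2*k - 8)/(k + 2)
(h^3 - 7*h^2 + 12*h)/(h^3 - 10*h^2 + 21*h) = (h - 4)/(h - 7)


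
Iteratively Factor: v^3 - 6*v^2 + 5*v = (v - 1)*(v^2 - 5*v) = v*(v - 1)*(v - 5)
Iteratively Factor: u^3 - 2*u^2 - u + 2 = (u - 2)*(u^2 - 1) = (u - 2)*(u - 1)*(u + 1)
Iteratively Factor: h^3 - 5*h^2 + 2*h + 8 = (h - 4)*(h^2 - h - 2) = (h - 4)*(h + 1)*(h - 2)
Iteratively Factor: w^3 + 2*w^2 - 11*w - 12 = (w + 1)*(w^2 + w - 12) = (w - 3)*(w + 1)*(w + 4)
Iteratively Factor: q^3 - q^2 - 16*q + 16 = (q - 4)*(q^2 + 3*q - 4) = (q - 4)*(q - 1)*(q + 4)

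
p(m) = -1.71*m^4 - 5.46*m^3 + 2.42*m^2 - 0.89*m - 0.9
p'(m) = -6.84*m^3 - 16.38*m^2 + 4.84*m - 0.89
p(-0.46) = 0.48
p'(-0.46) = -5.92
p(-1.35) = 12.47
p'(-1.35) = -20.45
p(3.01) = -270.92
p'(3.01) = -321.26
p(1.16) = -10.29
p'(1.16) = -27.99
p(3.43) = -432.50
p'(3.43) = -453.02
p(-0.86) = 4.19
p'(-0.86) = -12.82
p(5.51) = -2421.87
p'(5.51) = -1615.74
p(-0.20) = -0.58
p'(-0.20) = -2.46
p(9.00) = -15012.54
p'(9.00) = -6270.47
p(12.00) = -44556.54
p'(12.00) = -14121.05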